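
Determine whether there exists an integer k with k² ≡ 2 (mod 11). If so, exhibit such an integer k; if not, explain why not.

Since (11 − k)² ≡ k² (mod 11), it suffices to square k = 0, 1, …, 5: the residues are 0, 1, 4, 9, 5, 3.
The set of squares mod 11 is therefore {0, 1, 3, 4, 5, 9}, which does not contain 2.
Hence no integer k has k² ≡ 2 (mod 11).

There is no such integer.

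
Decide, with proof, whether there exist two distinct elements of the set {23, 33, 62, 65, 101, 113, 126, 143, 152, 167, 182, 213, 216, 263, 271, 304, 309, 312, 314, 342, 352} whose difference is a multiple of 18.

Reduce each element mod 18: 23↦5, 33↦15, 62↦8, 65↦11, 101↦11, 113↦5, 126↦0, 143↦17, 152↦8, 167↦5, 182↦2, 213↦15, 216↦0, 263↦11, 271↦1, 304↦16, 309↦3, 312↦6, 314↦8, 342↦0, 352↦10. The residue 5 repeats (at 23 and 113), and 113 − 23 = 90 = 5·18.

The pair (23, 113) works.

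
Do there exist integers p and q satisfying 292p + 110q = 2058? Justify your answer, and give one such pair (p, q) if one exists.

p = 24, q = -45

Since gcd(292, 110) = 2 and 2058 = 2·1029, Bézout's identity guarantees a solution.
Dividing through by 2 reduces the equation to 146p + 55q = 1029.
Dividing repeatedly: 146 = 2·55 + 36, 55 = 1·36 + 19, 36 = 1·19 + 17, 19 = 1·17 + 2, 17 = 8·2 + 1, 2 = 2·1 + 0.
Working back up the chain: 1 = 17 − 8·2 = 17 − 8·(19 − 1·17) = −8·19 + 9·17 = −8·19 + 9·(36 − 1·19) = 9·36 − 17·19 = 9·36 − 17·(55 − 1·36) = −17·55 + 26·36 = −17·55 + 26·(146 − 2·55) = 26·146 − 69·55. So 146·26 + 55·(-69) = 1.
Multiplying through by 1029: p = 26·1029 = 26754, q = (-69)·1029 = -71001 is a solution.
The general solution is p = 26754 + 55k, q = -71001 − 146k; taking k = -486 gives the smaller pair p = 24, q = -45.
Check: 292·24 + 110·(-45) = 7008 − 4950 = 2058. ✓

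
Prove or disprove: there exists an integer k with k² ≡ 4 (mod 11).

Take k = 2. Then 2² = 4, and since 0 ≤ 4 < 11 this is already reduced: 2² ≡ 4 (mod 11).

k = 2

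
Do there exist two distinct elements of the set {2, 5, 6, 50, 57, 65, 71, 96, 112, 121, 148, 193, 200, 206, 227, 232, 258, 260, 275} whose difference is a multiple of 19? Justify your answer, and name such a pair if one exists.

No, no such pair exists.

Two integers differ by a multiple of 19 exactly when they have the same residue mod 19. The residues are 2↦2, 5↦5, 6↦6, 50↦12, 57↦0, 65↦8, 71↦14, 96↦1, 112↦17, 121↦7, 148↦15, 193↦3, 200↦10, 206↦16, 227↦18, 232↦4, 258↦11, 260↦13, 275↦9.
No residue repeats among the 19 elements, so no pair has difference ≡ 0 (mod 19).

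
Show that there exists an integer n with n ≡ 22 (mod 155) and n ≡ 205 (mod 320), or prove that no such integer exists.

Reduce both congruences modulo 5, which divides 155 and 320: they say n ≡ 22 (mod 5) and n ≡ 205 (mod 5).
But 22 mod 5 = 2 while 205 mod 5 = 0, a contradiction.
Hence the system has no solution.

No, no such integer exists.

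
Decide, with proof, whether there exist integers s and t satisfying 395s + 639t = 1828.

s = 422, t = -258

Since gcd(395, 639) = 1, every integer is an integer combination of 395 and 639.
Euclidean algorithm: 639 = 1·395 + 244, 395 = 1·244 + 151, 244 = 1·151 + 93, 151 = 1·93 + 58, 93 = 1·58 + 35, 58 = 1·35 + 23, 35 = 1·23 + 12, 23 = 1·12 + 11, 12 = 1·11 + 1, 11 = 11·1 + 0.
Back-substituting, 1 = 12 − 1·11 = 12 − (23 − 1·12) = −23 + 2·12 = −23 + 2·(35 − 1·23) = 2·35 − 3·23 = 2·35 − 3·(58 − 1·35) = −3·58 + 5·35 = −3·58 + 5·(93 − 1·58) = 5·93 − 8·58 = 5·93 − 8·(151 − 1·93) = −8·151 + 13·93 = −8·151 + 13·(244 − 1·151) = 13·244 − 21·151 = 13·244 − 21·(395 − 1·244) = −21·395 + 34·244 = −21·395 + 34·(639 − 1·395) = 34·639 − 55·395; that is, 395·(-55) + 639·34 = 1.
Scaling by 1828 gives the particular solution (s, t) = (-100540, 62152).
Shifting by a multiple of (639, −395) keeps it a solution: s = -100540 + 158·639 = 422, t = 62152 − 158·395 = -258.
Indeed 395·422 + 639·(-258) = 166690 − 164862 = 1828.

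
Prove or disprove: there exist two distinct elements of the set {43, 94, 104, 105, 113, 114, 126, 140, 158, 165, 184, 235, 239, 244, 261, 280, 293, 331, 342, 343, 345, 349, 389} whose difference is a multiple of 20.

Reduce each element mod 20: 43↦3, 94↦14, 104↦4, 105↦5, 113↦13, 114↦14, 126↦6, 140↦0, 158↦18, 165↦5, 184↦4, 235↦15, 239↦19, 244↦4, 261↦1, 280↦0, 293↦13, 331↦11, 342↦2, 343↦3, 345↦5, 349↦9, 389↦9. The residue 3 repeats (at 43 and 343), and 343 − 43 = 300 = 15·20.

The pair (43, 343) works.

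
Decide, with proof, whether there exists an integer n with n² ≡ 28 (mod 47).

n = 13

Take n = 13. Then 13² = 169 = 3·47 + 28, so 13² ≡ 28 (mod 47).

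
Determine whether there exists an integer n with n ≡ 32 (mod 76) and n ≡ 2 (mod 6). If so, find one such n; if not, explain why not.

n = 32

Here gcd(76, 6) = 2, and both 32 and 2 leave remainder 0 mod 2, so the system is consistent.
In fact n = 32 itself already satisfies 32 mod 6 = 2.
Indeed 32 ≡ 32 (mod 76) and 32 ≡ 2 (mod 6).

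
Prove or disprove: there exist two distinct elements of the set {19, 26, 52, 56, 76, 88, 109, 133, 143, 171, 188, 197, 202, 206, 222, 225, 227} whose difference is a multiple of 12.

26 and 206 are such a pair.

26 mod 12 = 2 and 206 mod 12 = 2, so 206 − 26 = 180 = 15·12.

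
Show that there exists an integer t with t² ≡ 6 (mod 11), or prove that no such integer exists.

No, no such integer exists.

Computing t² mod 11 for t = 0, 1, …, 5 (enough, by the symmetry t ↦ 11 − t) gives 0, 1, 4, 9, 5, 3.
So the quadratic residues mod 11 are {0, 1, 3, 4, 5, 9}, and 6 is not among them.
Therefore t² ≡ 6 (mod 11) has no solution.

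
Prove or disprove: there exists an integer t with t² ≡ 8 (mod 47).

t = 14

Take t = 14. Then 14² = 196 = 4·47 + 8, so 14² ≡ 8 (mod 47).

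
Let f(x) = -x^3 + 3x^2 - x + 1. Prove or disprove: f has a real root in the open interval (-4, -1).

No such root exists.

The endpoint values f(-4) = 117 and f(-1) = 6 are both positive. Claim: f(x) > 0 for every x in (-4, -1).
Substitute x = -1 − u, where 0 < u < 3 on the interval. Expanding, f(-1 − u) = u^3 + 6u^2 + 10u + 6.
All 4 nonzero coefficients of this polynomial in u are positive; hence for u > 0 the value is a sum of positive terms (the constant 6 among them).
Therefore f(x) > 0 throughout (-4, -1), and f has no zero there.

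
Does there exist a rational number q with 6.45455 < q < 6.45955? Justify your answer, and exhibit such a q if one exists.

Scale by 24: the interval becomes (154.90920, 155.02920), which contains the integer 155.
Hence 155/24 is a rational number with 6.45455 < 155/24 < 6.45955.

q = 155/24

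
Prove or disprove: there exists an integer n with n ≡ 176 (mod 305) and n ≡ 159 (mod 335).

There is no such integer.

Reduce both congruences modulo 5, which divides 305 and 335: they say n ≡ 176 (mod 5) and n ≡ 159 (mod 5).
These are incompatible: 176 − 159 = 17 is not divisible by 5.
Hence the system has no solution.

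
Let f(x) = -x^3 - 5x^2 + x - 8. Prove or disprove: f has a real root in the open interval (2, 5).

The endpoint values f(2) = -34 and f(5) = -253 are both negative. Claim: f(x) < 0 for every x in (2, 5).
Substitute x = 2 + u, where 0 < u < 3 on the interval. Expanding, f(2 + u) = -u^3 - 11u^2 - 31u - 34.
The nonzero coefficients here are all negative, so for u > 0 every term is negative (or zero), and the constant term -34 is strictly negative.
So f is strictly negative on (2, 5); no root exists in the interval.

f has no root in that interval.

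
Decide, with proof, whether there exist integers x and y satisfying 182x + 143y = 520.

Since gcd(182, 143) = 13 and 520 = 13·40, Bézout's identity guarantees a solution.
Dividing through by 13 reduces the equation to 14x + 11y = 40.
Run the Euclidean algorithm on 14 and 11: 14 = 1·11 + 3, 11 = 3·3 + 2, 3 = 1·2 + 1, 2 = 2·1 + 0.
Unwinding: 1 = 3 − 1·2 = 3 − (11 − 3·3) = −11 + 4·3 = −11 + 4·(14 − 1·11) = 4·14 − 5·11, i.e. 14·4 + 11·(-5) = 1.
Scaling by 40 gives the particular solution (x, y) = (160, -200).
The general solution is x = 160 + 11k, y = -200 − 14k; taking k = -14 gives the smaller pair x = 6, y = -4.
Check: 182·6 + 143·(-4) = 1092 − 572 = 520. ✓

x = 6, y = -4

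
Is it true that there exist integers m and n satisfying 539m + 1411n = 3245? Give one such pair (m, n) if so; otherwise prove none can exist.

Since gcd(539, 1411) = 1, every integer is an integer combination of 539 and 1411.
Dividing repeatedly: 1411 = 2·539 + 333, 539 = 1·333 + 206, 333 = 1·206 + 127, 206 = 1·127 + 79, 127 = 1·79 + 48, 79 = 1·48 + 31, 48 = 1·31 + 17, 31 = 1·17 + 14, 17 = 1·14 + 3, 14 = 4·3 + 2, 3 = 1·2 + 1, 2 = 2·1 + 0.
Unwinding: 1 = 3 − 1·2 = 3 − (14 − 4·3) = −14 + 5·3 = −14 + 5·(17 − 1·14) = 5·17 − 6·14 = 5·17 − 6·(31 − 1·17) = −6·31 + 11·17 = −6·31 + 11·(48 − 1·31) = 11·48 − 17·31 = 11·48 − 17·(79 − 1·48) = −17·79 + 28·48 = −17·79 + 28·(127 − 1·79) = 28·127 − 45·79 = 28·127 − 45·(206 − 1·127) = −45·206 + 73·127 = −45·206 + 73·(333 − 1·206) = 73·333 − 118·206 = 73·333 − 118·(539 − 1·333) = −118·539 + 191·333 = −118·539 + 191·(1411 − 2·539) = 191·1411 − 500·539, i.e. 539·(-500) + 1411·191 = 1.
Multiplying through by 3245: m = (-500)·3245 = -1622500, n = 191·3245 = 619795 is a solution.
Shifting by a multiple of (1411, −539) keeps it a solution: m = -1622500 + 1150·1411 = 150, n = 619795 − 1150·539 = -55.
Indeed 539·150 + 1411·(-55) = 80850 − 77605 = 3245.

m = 150, n = -55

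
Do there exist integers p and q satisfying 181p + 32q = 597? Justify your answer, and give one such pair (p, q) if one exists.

Since gcd(181, 32) = 1, every integer is an integer combination of 181 and 32.
Euclidean algorithm: 181 = 5·32 + 21, 32 = 1·21 + 11, 21 = 1·11 + 10, 11 = 1·10 + 1, 10 = 10·1 + 0.
Unwinding: 1 = 11 − 1·10 = 11 − (21 − 1·11) = −21 + 2·11 = −21 + 2·(32 − 1·21) = 2·32 − 3·21 = 2·32 − 3·(181 − 5·32) = −3·181 + 17·32, i.e. 181·(-3) + 32·17 = 1.
Times 597: 181·(-1791) + 32·10149 = 597, so (-1791, 10149) solves it.
Adding 56·32 to p and subtracting 56·181 from q gives the tidier solution (1, 13).
Check: 181·1 + 32·13 = 181 + 416 = 597. ✓

p = 1, q = 13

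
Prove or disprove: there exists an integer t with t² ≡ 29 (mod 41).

No such integer exists.

41 is prime, so by Euler's criterion 29 is a square mod 41 iff 29^((41−1)/2) = 29^20 ≡ 1 (mod 41).
Repeated squaring mod 41: 29^2 = 841 ≡ 21; 29^4 ≡ 21² = 441 ≡ 31; 29^8 ≡ 31² = 961 ≡ 18; 29^16 ≡ 18² = 324 ≡ 37.
Since 20 = 16 + 4, 29^20 ≡ 37 · 31; multiplying out mod 41: 37·31 = 1147 ≡ 40. Thus 29^20 ≡ 40 ≡ −1 (mod 41).
By Euler's criterion 29 is a quadratic non-residue mod 41: no t satisfies t² ≡ 29 (mod 41).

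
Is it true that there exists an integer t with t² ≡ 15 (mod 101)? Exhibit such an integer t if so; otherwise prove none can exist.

Apply Euler's criterion with the prime 101: 15 is a quadratic residue iff 15^50 ≡ 1 (mod 101), and a non-residue iff it is ≡ −1.
Repeated squaring mod 101: 15^2 = 225 ≡ 23; 15^4 ≡ 23² = 529 ≡ 24; 15^8 ≡ 24² = 576 ≡ 71; 15^16 ≡ 71² = 5041 ≡ 92; 15^32 ≡ 92² = 8464 ≡ 81.
Since 50 = 32 + 16 + 2, 15^50 ≡ 81 · 92 · 23; multiplying out mod 101: 81·92 = 7452 ≡ 79, then 79·23 = 1817 ≡ 100. Thus 15^50 ≡ 100 ≡ −1 (mod 101).
By Euler's criterion 15 is a quadratic non-residue mod 101: no t satisfies t² ≡ 15 (mod 101).

No, no such integer exists.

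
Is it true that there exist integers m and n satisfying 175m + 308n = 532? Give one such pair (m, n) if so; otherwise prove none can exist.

gcd(175, 308) = 7, and 7 divides 532, so integer solutions exist.
Dividing through by 7 reduces the equation to 25m + 44n = 76.
Euclidean algorithm: 44 = 1·25 + 19, 25 = 1·19 + 6, 19 = 3·6 + 1, 6 = 6·1 + 0.
Working back up the chain: 1 = 19 − 3·6 = 19 − 3·(25 − 1·19) = −3·25 + 4·19 = −3·25 + 4·(44 − 1·25) = 4·44 − 7·25. So 25·(-7) + 44·4 = 1.
Multiplying through by 76: m = (-7)·76 = -532, n = 4·76 = 304 is a solution.
Shifting by a multiple of (44, −25) keeps it a solution: m = -532 + 13·44 = 40, n = 304 − 13·25 = -21.
Indeed 175·40 + 308·(-21) = 7000 − 6468 = 532.

m = 40, n = -21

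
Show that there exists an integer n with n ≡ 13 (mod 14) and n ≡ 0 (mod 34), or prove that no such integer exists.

gcd(14, 34) = 2. If n ≡ 13 (mod 14) and n ≡ 0 (mod 34), then n ≡ 13 (mod 2) and n ≡ 0 (mod 2).
But 13 mod 2 = 1 while 0 mod 2 = 0, a contradiction.
So no integer satisfies both congruences.

No such integer exists.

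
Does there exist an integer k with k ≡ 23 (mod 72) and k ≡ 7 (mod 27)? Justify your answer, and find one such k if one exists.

Both moduli are multiples of 9 = gcd(72, 27), so any solution would satisfy k ≡ 23 and k ≡ 7 modulo 9 simultaneously.
However 23 ≡ 5 and 7 ≡ 7 (mod 9), and 5 ≠ 7.
So no integer satisfies both congruences.

There is no such integer.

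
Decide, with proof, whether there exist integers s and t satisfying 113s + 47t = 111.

Since gcd(113, 47) = 1, every integer is an integer combination of 113 and 47.
Dividing repeatedly: 113 = 2·47 + 19, 47 = 2·19 + 9, 19 = 2·9 + 1, 9 = 9·1 + 0.
Unwinding: 1 = 19 − 2·9 = 19 − 2·(47 − 2·19) = −2·47 + 5·19 = −2·47 + 5·(113 − 2·47) = 5·113 − 12·47, i.e. 113·5 + 47·(-12) = 1.
Scaling by 111 gives the particular solution (s, t) = (555, -1332).
Subtracting 11·47 from s and adding 11·113 to t gives the tidier solution (38, -89).
Check: 113·38 + 47·(-89) = 4294 − 4183 = 111. ✓

s = 38, t = -89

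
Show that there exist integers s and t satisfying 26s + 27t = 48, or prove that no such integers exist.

s = 6, t = -4

Since gcd(26, 27) = 1, every integer is an integer combination of 26 and 27.
Run the Euclidean algorithm on 27 and 26: 27 = 1·26 + 1, 26 = 26·1 + 0.
Working back up the chain: 1 = 27 − 1·26. So 26·(-1) + 27·1 = 1.
Multiplying through by 48: s = (-1)·48 = -48, t = 1·48 = 48 is a solution.
Shifting by a multiple of (27, −26) keeps it a solution: s = -48 + 2·27 = 6, t = 48 − 2·26 = -4.
Indeed 26·6 + 27·(-4) = 156 − 108 = 48.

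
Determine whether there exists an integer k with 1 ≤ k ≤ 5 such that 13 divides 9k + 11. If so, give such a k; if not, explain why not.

At k = 1, 9·1 + 11 = 20 ≡ 7 (mod 13), and each step in k adds 9, giving residues 7, 3, 12, 8, 4 for k = 1, 2, …, 5.
Since 0 is absent from this list, 13 ∤ 9k + 11 for every k with 1 ≤ k ≤ 5.

No, no such integer k in that range exists.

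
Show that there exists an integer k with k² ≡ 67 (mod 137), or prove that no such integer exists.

Apply Euler's criterion with the prime 137: 67 is a quadratic residue iff 67^68 ≡ 1 (mod 137), and a non-residue iff it is ≡ −1.
Squaring successively (mod 137): 67^2 = 4489 ≡ 105; 67^4 ≡ 105² = 11025 ≡ 65; 67^8 ≡ 65² = 4225 ≡ 115; 67^16 ≡ 115² = 13225 ≡ 73; 67^32 ≡ 73² = 5329 ≡ 123; 67^64 ≡ 123² = 15129 ≡ 59.
Since 68 = 64 + 4, 67^68 ≡ 59 · 65; multiplying out mod 137: 59·65 = 3835 ≡ 136. Thus 67^68 ≡ 136 ≡ −1 (mod 137).
The value −1 means 67 is a non-residue modulo 137, so k² ≡ 67 (mod 137) is impossible.

No such integer exists.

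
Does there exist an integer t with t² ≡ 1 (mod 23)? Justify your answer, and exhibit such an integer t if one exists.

Take t = 1. Then 1² = 1, and since 0 ≤ 1 < 23 this is already reduced: 1² ≡ 1 (mod 23).

t = 1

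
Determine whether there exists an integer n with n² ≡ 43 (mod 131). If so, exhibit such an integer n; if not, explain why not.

n = 49 works: 49² = 2401, and 2401 − 43 = 2358 = 18·131.

n = 49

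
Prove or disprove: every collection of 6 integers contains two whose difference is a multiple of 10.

No; for instance {21, 22, 23, 24, 25, 26} is a counterexample.

Take the 6 consecutive integers 21, 22, …, 26: their residues mod 10 are all distinct because 6 ≤ 10.
The differences between them range over 1, …, 5, none of which is divisible by 10.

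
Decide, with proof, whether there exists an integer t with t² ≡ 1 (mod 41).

t = 1

Take t = 1. Then 1² = 1, and since 0 ≤ 1 < 41 this is already reduced: 1² ≡ 1 (mod 41).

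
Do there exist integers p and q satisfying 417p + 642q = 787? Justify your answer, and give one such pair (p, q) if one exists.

No, no such integers exist.

Any value of 417p + 642q is a multiple of gcd(417, 642) = 3.
However 787 leaves remainder 1 on division by 3.
So the equation is unsolvable over ℤ.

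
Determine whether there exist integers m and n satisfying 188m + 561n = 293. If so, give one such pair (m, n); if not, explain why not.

m = 106, n = -35

188 and 561 are coprime, so 188m + 561n ranges over all of ℤ.
Dividing repeatedly: 561 = 2·188 + 185, 188 = 1·185 + 3, 185 = 61·3 + 2, 3 = 1·2 + 1, 2 = 2·1 + 0.
Back-substituting, 1 = 3 − 1·2 = 3 − (185 − 61·3) = −185 + 62·3 = −185 + 62·(188 − 1·185) = 62·188 − 63·185 = 62·188 − 63·(561 − 2·188) = −63·561 + 188·188; that is, 188·188 + 561·(-63) = 1.
Multiplying through by 293: m = 188·293 = 55084, n = (-63)·293 = -18459 is a solution.
Shifting by a multiple of (561, −188) keeps it a solution: m = 55084 − 98·561 = 106, n = -18459 + 98·188 = -35.
Indeed 188·106 + 561·(-35) = 19928 − 19635 = 293.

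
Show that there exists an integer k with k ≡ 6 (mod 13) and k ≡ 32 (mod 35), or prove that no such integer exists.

The moduli 13 and 35 are coprime, so by the Chinese Remainder Theorem a unique solution modulo 455 exists.
Any solution of the first congruence is k = 6 + 13t; substituting into the second, 13t ≡ 32 − 6 ≡ 26 (mod 35).
Since 13·27 = 351 = 10·35 + 1, the inverse of 13 mod 35 is 27.
Multiplying by 27: t ≡ 27·26 = 702 ≡ 2 (mod 35).
With t = 2: k = 6 + 13·2 = 32.
Verify: 32 = 2·13 + 6 and 32 = 0·35 + 32. ✓

k = 32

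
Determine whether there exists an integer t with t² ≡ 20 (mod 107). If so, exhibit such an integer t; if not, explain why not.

Apply Euler's criterion with the prime 107: 20 is a quadratic residue iff 20^53 ≡ 1 (mod 107), and a non-residue iff it is ≡ −1.
Squaring successively (mod 107): 20^2 = 400 ≡ 79; 20^4 ≡ 79² = 6241 ≡ 35; 20^8 ≡ 35² = 1225 ≡ 48; 20^16 ≡ 48² = 2304 ≡ 57; 20^32 ≡ 57² = 3249 ≡ 39.
Since 53 = 32 + 16 + 4 + 1, 20^53 ≡ 39 · 57 · 35 · 20; multiplying out mod 107: 39·57 = 2223 ≡ 83, then 83·35 = 2905 ≡ 16, then 16·20 = 320 ≡ 106. Thus 20^53 ≡ 106 ≡ −1 (mod 107).
By Euler's criterion 20 is a quadratic non-residue mod 107: no t satisfies t² ≡ 20 (mod 107).

There is no such integer.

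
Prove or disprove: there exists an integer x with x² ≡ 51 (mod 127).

127 is prime, so by Euler's criterion 51 is a square mod 127 iff 51^((127−1)/2) = 51^63 ≡ 1 (mod 127).
Repeated squaring mod 127: 51^2 = 2601 ≡ 61; 51^4 ≡ 61² = 3721 ≡ 38; 51^8 ≡ 38² = 1444 ≡ 47; 51^16 ≡ 47² = 2209 ≡ 50; 51^32 ≡ 50² = 2500 ≡ 87.
Since 63 = 32 + 16 + 8 + 4 + 2 + 1, 51^63 ≡ 87 · 50 · 47 · 38 · 61 · 51; multiplying out mod 127: 87·50 = 4350 ≡ 32, then 32·47 = 1504 ≡ 107, then 107·38 = 4066 ≡ 2, then 2·61 = 122 ≡ 122, then 122·51 = 6222 ≡ 126. Thus 51^63 ≡ 126 ≡ −1 (mod 127).
By Euler's criterion 51 is a quadratic non-residue mod 127: no x satisfies x² ≡ 51 (mod 127).

No such integer exists.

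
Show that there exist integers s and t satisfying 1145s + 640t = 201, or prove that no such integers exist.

gcd(1145, 640) = 5, so every integer of the form 1145s + 640t is a multiple of 5.
But 201 = 5·40 + 1, so 5 ∤ 201.
Therefore 1145s + 640t = 201 has no solution in integers.

No, no such integers exist.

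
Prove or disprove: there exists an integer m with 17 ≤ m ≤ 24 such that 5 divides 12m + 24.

At m = 18 we get 12·18 + 24 = 240, and 240 = 5·48.

m = 18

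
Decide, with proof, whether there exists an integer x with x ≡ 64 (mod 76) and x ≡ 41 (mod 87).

x = 824

gcd(76, 87) = 1, so the Chinese Remainder Theorem guarantees exactly one residue class mod 6612 satisfying both.
Any solution of the first congruence is x = 64 + 76t; substituting into the second, 76t ≡ 41 − 64 ≡ 64 (mod 87).
Since 76·79 = 6004 = 69·87 + 1, the inverse of 76 mod 87 is 79.
Multiplying by 79: t ≡ 79·64 = 5056 ≡ 10 (mod 87).
Taking t = 10 gives x = 64 + 76·10 = 824.
Check: 824 mod 76 = 64, 824 mod 87 = 41. ✓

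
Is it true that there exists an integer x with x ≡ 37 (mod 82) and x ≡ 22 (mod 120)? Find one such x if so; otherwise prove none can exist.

Reduce both congruences modulo 2, which divides 82 and 120: they say x ≡ 37 (mod 2) and x ≡ 22 (mod 2).
These are incompatible: 37 − 22 = 15 is not divisible by 2.
So no integer satisfies both congruences.

There is no such integer.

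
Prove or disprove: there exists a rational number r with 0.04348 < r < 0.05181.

r = 1/20

Scale by 20: the interval becomes (0.86960, 1.03620), which contains the integer 1.
Dividing back, 0.04348 < 1/20 < 0.05181, and 1/20 is rational.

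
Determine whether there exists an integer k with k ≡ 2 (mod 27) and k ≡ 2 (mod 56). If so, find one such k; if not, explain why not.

k = 2

Since 27 and 56 share no common factor, CRT says the pair of congruences has a solution (unique mod 1512).
Any solution of the first congruence is k = 2 + 27t; substituting into the second, 27t ≡ 2 − 2 ≡ 0 (mod 56).
t = 0 satisfies this.
With t = 0: k = 2 + 27·0 = 2.
Check: 2 mod 27 = 2, 2 mod 56 = 2. ✓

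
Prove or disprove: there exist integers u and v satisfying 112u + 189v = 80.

Any value of 112u + 189v is a multiple of gcd(112, 189) = 7.
But 80 is not a multiple of 7 (it leaves remainder 3).
Therefore 112u + 189v = 80 has no solution in integers.

There are no such integers.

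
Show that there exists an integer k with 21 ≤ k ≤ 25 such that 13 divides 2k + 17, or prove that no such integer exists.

At k = 24 we get 2·24 + 17 = 65, and 65 = 13·5.

k = 24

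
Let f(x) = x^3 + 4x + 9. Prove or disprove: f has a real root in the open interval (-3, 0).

Such a root exists.

f(-3) = -30 and f(0) = 9, which have opposite signs.
f is continuous everywhere (it is a polynomial), in particular on [-3, 0].
By the Intermediate Value Theorem f must vanish at some point of (-3, 0).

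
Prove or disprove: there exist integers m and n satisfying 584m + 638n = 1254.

Every value of 584m + 638n is a multiple of gcd(584, 638) = 2; since 2 ∣ 1254, solutions exist.
Dividing through by 2 reduces the equation to 292m + 319n = 627.
Euclidean algorithm: 319 = 1·292 + 27, 292 = 10·27 + 22, 27 = 1·22 + 5, 22 = 4·5 + 2, 5 = 2·2 + 1, 2 = 2·1 + 0.
Working back up the chain: 1 = 5 − 2·2 = 5 − 2·(22 − 4·5) = −2·22 + 9·5 = −2·22 + 9·(27 − 1·22) = 9·27 − 11·22 = 9·27 − 11·(292 − 10·27) = −11·292 + 119·27 = −11·292 + 119·(319 − 1·292) = 119·319 − 130·292. So 292·(-130) + 319·119 = 1.
Scaling by 627 gives the particular solution (m, n) = (-81510, 74613).
Shifting by a multiple of (319, −292) keeps it a solution: m = -81510 + 256·319 = 154, n = 74613 − 256·292 = -139.
Check: 584·154 + 638·(-139) = 89936 − 88682 = 1254. ✓

m = 154, n = -139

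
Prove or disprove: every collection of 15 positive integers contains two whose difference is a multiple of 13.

Each integer lies in one of the 13 residue classes modulo 13.
With 15 integers and only 13 classes, the pigeonhole principle forces two of them, say a and b, into the same class.
Then a ≡ b (mod 13), i.e. 13 ∣ (a − b).

Yes.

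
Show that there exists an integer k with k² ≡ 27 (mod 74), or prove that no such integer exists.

k = 29 works: 29² = 841, and 841 − 27 = 814 = 11·74.

k = 29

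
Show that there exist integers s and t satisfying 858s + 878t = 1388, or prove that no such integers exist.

s = 194, t = -188

gcd(858, 878) = 2, and 2 divides 1388, so integer solutions exist.
Dividing through by 2 reduces the equation to 429s + 439t = 694.
Run the Euclidean algorithm on 439 and 429: 439 = 1·429 + 10, 429 = 42·10 + 9, 10 = 1·9 + 1, 9 = 9·1 + 0.
Back-substituting, 1 = 10 − 1·9 = 10 − (429 − 42·10) = −429 + 43·10 = −429 + 43·(439 − 1·429) = 43·439 − 44·429; that is, 429·(-44) + 439·43 = 1.
Multiplying through by 694: s = (-44)·694 = -30536, t = 43·694 = 29842 is a solution.
Shifting by a multiple of (439, −429) keeps it a solution: s = -30536 + 70·439 = 194, t = 29842 − 70·429 = -188.
Indeed 858·194 + 878·(-188) = 166452 − 165064 = 1388.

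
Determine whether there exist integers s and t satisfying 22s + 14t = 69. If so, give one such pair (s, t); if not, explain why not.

Both 22 and 14 are divisible by gcd(22, 14) = 2, hence so is any combination 22s + 14t.
However 69 leaves remainder 1 on division by 2.
Therefore 22s + 14t = 69 has no solution in integers.

There are no such integers.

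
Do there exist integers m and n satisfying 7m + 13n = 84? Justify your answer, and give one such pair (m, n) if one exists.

m = 12, n = 0

7 and 13 are coprime, so 7m + 13n ranges over all of ℤ.
Dividing repeatedly: 13 = 1·7 + 6, 7 = 1·6 + 1, 6 = 6·1 + 0.
Working back up the chain: 1 = 7 − 1·6 = 7 − (13 − 1·7) = −13 + 2·7. So 7·2 + 13·(-1) = 1.
Multiplying through by 84: m = 2·84 = 168, n = (-1)·84 = -84 is a solution.
The general solution is m = 168 + 13k, n = -84 − 7k; taking k = -12 gives the smaller pair m = 12, n = 0.
Indeed 7·12 + 13·0 = 84 + 0 = 84.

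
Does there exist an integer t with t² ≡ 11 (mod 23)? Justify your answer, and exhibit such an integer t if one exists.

Apply Euler's criterion with the prime 23: 11 is a quadratic residue iff 11^11 ≡ 1 (mod 23), and a non-residue iff it is ≡ −1.
Squaring successively (mod 23): 11^2 = 121 ≡ 6; 11^4 ≡ 6² = 36 ≡ 13; 11^8 ≡ 13² = 169 ≡ 8.
Since 11 = 8 + 2 + 1, 11^11 ≡ 8 · 6 · 11; multiplying out mod 23: 8·6 = 48 ≡ 2, then 2·11 = 22 ≡ 22. Thus 11^11 ≡ 22 ≡ −1 (mod 23).
By Euler's criterion 11 is a quadratic non-residue mod 23: no t satisfies t² ≡ 11 (mod 23).

No such integer exists.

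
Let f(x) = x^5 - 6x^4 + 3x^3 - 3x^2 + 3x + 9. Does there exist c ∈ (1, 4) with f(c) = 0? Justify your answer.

f(1) = 7 and f(4) = -347, which have opposite signs.
f is continuous everywhere (it is a polynomial), in particular on [1, 4].
The Intermediate Value Theorem then guarantees some c ∈ (1, 4) with f(c) = 0.

Such a root exists.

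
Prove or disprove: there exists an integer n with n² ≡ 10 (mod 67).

Take n = 55. Then 55² = 3025 = 45·67 + 10, so 55² ≡ 10 (mod 67).

n = 55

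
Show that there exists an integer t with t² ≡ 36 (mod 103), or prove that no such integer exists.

Take t = 97. Then 97² = 9409 = 91·103 + 36, so 97² ≡ 36 (mod 103).

t = 97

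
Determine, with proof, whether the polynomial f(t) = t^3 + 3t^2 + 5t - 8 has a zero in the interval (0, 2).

f(0) = -8 and f(2) = 22, which have opposite signs.
As a polynomial, f is continuous on every closed interval.
By the Intermediate Value Theorem f must vanish at some point of (0, 2).

Yes, f has a root in the interval.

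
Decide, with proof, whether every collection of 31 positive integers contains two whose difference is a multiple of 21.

There are exactly 21 possible remainders on division by 21.
Placing 31 integers into 21 classes, some class receives at least two — say a and b.
Then a ≡ b (mod 21), i.e. 21 ∣ (a − b).

Yes.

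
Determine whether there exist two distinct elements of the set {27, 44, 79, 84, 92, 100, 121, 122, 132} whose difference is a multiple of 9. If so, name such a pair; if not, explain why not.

There is no such pair.

Two integers differ by a multiple of 9 exactly when they have the same residue mod 9. The residues are 27↦0, 44↦8, 79↦7, 84↦3, 92↦2, 100↦1, 121↦4, 122↦5, 132↦6.
No residue repeats among the 9 elements, so no pair has difference ≡ 0 (mod 9).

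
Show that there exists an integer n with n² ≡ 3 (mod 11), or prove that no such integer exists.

n = 5

Take n = 5. Then 5² = 25 = 2·11 + 3, so 5² ≡ 3 (mod 11).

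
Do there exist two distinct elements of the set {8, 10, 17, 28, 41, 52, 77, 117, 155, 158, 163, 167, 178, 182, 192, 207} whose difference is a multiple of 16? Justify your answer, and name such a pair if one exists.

Residues mod 16: 8↦8, 10↦10, 17↦1, 28↦12, 41↦9, 52↦4, 77↦13, 117↦5, 155↦11, 158↦14, 163↦3, 167↦7, 178↦2, 182↦6, 192↦0, 207↦15.
No residue repeats among the 16 elements, so no pair has difference ≡ 0 (mod 16).

There is no such pair.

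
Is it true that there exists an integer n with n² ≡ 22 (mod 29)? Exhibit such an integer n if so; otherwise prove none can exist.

n = 15

n = 15 works: 15² = 225, and 225 − 22 = 203 = 7·29.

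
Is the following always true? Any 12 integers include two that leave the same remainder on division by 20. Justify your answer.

No, the set {41, 42, 43, 44, 45, 46, 47, 48, 49, 50, 51, 52} is a counterexample.

Consider the 12 integers 41, 42, …, 52. They lie in distinct residue classes modulo 20, since 12 ≤ 20.
So no two of them leave the same remainder on division by 20; the claim fails for this set.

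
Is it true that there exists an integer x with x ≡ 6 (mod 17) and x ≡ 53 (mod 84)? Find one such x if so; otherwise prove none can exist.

x = 1145

gcd(17, 84) = 1, so the Chinese Remainder Theorem guarantees exactly one residue class mod 1428 satisfying both.
Any solution of the first congruence is x = 6 + 17t; substituting into the second, 17t ≡ 53 − 6 ≡ 47 (mod 84).
Note 17·5 = 85 ≡ 1 (mod 84) (as 85 − 1 = 1·84), so 17⁻¹ ≡ 5.
Multiplying by 5: t ≡ 5·47 = 235 ≡ 67 (mod 84).
With t = 67: x = 6 + 17·67 = 1145.
Indeed 1145 ≡ 6 (mod 17) and 1145 ≡ 53 (mod 84).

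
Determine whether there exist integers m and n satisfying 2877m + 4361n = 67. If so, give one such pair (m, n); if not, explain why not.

Any value of 2877m + 4361n is a multiple of gcd(2877, 4361) = 7.
But 67 is not a multiple of 7 (it leaves remainder 4).
Hence no integers m, n satisfy the equation.

No such integers exist.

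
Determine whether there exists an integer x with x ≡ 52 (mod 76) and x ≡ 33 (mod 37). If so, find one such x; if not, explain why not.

Since 76 and 37 share no common factor, CRT says the pair of congruences has a solution (unique mod 2812).
Any solution of the first congruence is x = 52 + 76t; substituting into the second, 76t ≡ 33 − 52 ≡ 18 (mod 37).
76 ≡ 2 (mod 37), so this reads 2t ≡ 18 (mod 37). Since 2·19 = 38 = 1·37 + 1, the inverse of 2 mod 37 is 19.
Multiplying by 19: t ≡ 19·18 = 342 ≡ 9 (mod 37).
With t = 9: x = 52 + 76·9 = 736.
Indeed 736 ≡ 52 (mod 76) and 736 ≡ 33 (mod 37).

x = 736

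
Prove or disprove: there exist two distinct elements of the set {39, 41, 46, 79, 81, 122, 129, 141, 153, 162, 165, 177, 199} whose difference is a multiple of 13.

No, no such pair exists.

Residues mod 13: 39↦0, 41↦2, 46↦7, 79↦1, 81↦3, 122↦5, 129↦12, 141↦11, 153↦10, 162↦6, 165↦9, 177↦8, 199↦4.
These 13 residues are pairwise different, hence no difference of two elements is divisible by 13.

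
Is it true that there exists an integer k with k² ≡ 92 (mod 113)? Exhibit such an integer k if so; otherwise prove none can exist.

Apply Euler's criterion with the prime 113: 92 is a quadratic residue iff 92^56 ≡ 1 (mod 113), and a non-residue iff it is ≡ −1.
Repeated squaring mod 113: 92^2 = 8464 ≡ 102; 92^4 ≡ 102² = 10404 ≡ 8; 92^8 ≡ 8² = 64 ≡ 64; 92^16 ≡ 64² = 4096 ≡ 28; 92^32 ≡ 28² = 784 ≡ 106.
Since 56 = 32 + 16 + 8, 92^56 ≡ 106 · 28 · 64; multiplying out mod 113: 106·28 = 2968 ≡ 30, then 30·64 = 1920 ≡ 112. Thus 92^56 ≡ 112 ≡ −1 (mod 113).
By Euler's criterion 92 is a quadratic non-residue mod 113: no k satisfies k² ≡ 92 (mod 113).

No such integer exists.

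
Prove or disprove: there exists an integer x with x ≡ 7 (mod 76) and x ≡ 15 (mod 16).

x = 159

Here gcd(76, 16) = 4, and both 7 and 15 leave remainder 3 mod 4, so the system is consistent.
Step through x = 7, 7 + 76, 7 + 2·76, …: the values 7, 83, 159 reduce mod 16 to 7, 3, 15. The value 159 hits 15.
Verify: 159 = 2·76 + 7 and 159 = 9·16 + 15. ✓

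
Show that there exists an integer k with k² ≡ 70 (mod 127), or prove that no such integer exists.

k = 109 works: 109² = 11881, and 11881 − 70 = 11811 = 93·127.

k = 109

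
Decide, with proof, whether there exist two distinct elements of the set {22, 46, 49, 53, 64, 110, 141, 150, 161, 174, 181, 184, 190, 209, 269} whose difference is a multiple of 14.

Reduce each element mod 14: 22↦8, 46↦4, 49↦7, 53↦11, 64↦8, 110↦12, 141↦1, 150↦10, 161↦7, 174↦6, 181↦13, 184↦2, 190↦8, 209↦13, 269↦3. The residue 8 repeats (at 22 and 64), and 64 − 22 = 42 = 3·14.

22 and 64 are such a pair.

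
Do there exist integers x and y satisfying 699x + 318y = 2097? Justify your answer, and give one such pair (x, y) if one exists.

Every value of 699x + 318y is a multiple of gcd(699, 318) = 3; since 3 ∣ 2097, solutions exist.
Dividing through by 3 reduces the equation to 233x + 106y = 699.
Euclidean algorithm: 233 = 2·106 + 21, 106 = 5·21 + 1, 21 = 21·1 + 0.
Back-substituting, 1 = 106 − 5·21 = 106 − 5·(233 − 2·106) = −5·233 + 11·106; that is, 233·(-5) + 106·11 = 1.
Times 699: 233·(-3495) + 106·7689 = 699, so (-3495, 7689) solves it.
Adding 33·106 to x and subtracting 33·233 from y gives the tidier solution (3, 0).
Indeed 699·3 + 318·0 = 2097 + 0 = 2097.

x = 3, y = 0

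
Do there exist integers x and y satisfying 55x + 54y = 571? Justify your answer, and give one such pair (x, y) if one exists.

55 and 54 are coprime, so 55x + 54y ranges over all of ℤ.
Run the Euclidean algorithm on 55 and 54: 55 = 1·54 + 1, 54 = 54·1 + 0.
Unwinding: 1 = 55 − 1·54, i.e. 55·1 + 54·(-1) = 1.
Times 571: 55·571 + 54·(-571) = 571, so (571, -571) solves it.
Shifting by a multiple of (54, −55) keeps it a solution: x = 571 − 10·54 = 31, y = -571 + 10·55 = -21.
Indeed 55·31 + 54·(-21) = 1705 − 1134 = 571.

x = 31, y = -21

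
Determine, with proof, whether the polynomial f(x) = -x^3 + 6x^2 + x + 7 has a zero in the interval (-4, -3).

No such root exists.

f(-4) = 163 and f(-3) = 85, both positive, so a sign-change argument is unavailable; we show f keeps this sign on the whole interval.
Shift to the endpoint -3: with x = -3 − u (0 < u < 1), one computes f(-3 − u) = u^3 + 15u^2 + 62u + 85.
All 4 nonzero coefficients of this polynomial in u are positive; hence for u > 0 the value is a sum of positive terms (the constant 85 among them).
Therefore f(x) > 0 throughout (-4, -3), and f has no zero there.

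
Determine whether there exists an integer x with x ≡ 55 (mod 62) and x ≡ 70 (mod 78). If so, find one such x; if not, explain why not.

No, no such integer exists.

Both moduli are multiples of 2 = gcd(62, 78), so any solution would satisfy x ≡ 55 and x ≡ 70 modulo 2 simultaneously.
But 55 mod 2 = 1 while 70 mod 2 = 0, a contradiction.
Hence the system has no solution.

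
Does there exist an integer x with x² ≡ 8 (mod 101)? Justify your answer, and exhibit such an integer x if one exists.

There is no such integer.

101 is prime, so by Euler's criterion 8 is a square mod 101 iff 8^((101−1)/2) = 8^50 ≡ 1 (mod 101).
Squaring successively (mod 101): 8^2 = 64 ≡ 64; 8^4 ≡ 64² = 4096 ≡ 56; 8^8 ≡ 56² = 3136 ≡ 5; 8^16 ≡ 5² = 25 ≡ 25; 8^32 ≡ 25² = 625 ≡ 19.
Since 50 = 32 + 16 + 2, 8^50 ≡ 19 · 25 · 64; multiplying out mod 101: 19·25 = 475 ≡ 71, then 71·64 = 4544 ≡ 100. Thus 8^50 ≡ 100 ≡ −1 (mod 101).
By Euler's criterion 8 is a quadratic non-residue mod 101: no x satisfies x² ≡ 8 (mod 101).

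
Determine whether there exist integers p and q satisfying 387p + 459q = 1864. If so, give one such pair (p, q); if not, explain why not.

Any value of 387p + 459q is a multiple of gcd(387, 459) = 9.
However 1864 leaves remainder 1 on division by 9.
So the equation is unsolvable over ℤ.

There are no such integers.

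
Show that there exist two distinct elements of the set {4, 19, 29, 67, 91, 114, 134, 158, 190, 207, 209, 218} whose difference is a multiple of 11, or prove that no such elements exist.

The pair (4, 114) works.

Both 4 and 114 leave remainder 4 on division by 11; their difference 110 = 10·11 is a multiple of 11.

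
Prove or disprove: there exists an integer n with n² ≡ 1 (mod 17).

Take n = 1. Then 1² = 1, and since 0 ≤ 1 < 17 this is already reduced: 1² ≡ 1 (mod 17).

n = 1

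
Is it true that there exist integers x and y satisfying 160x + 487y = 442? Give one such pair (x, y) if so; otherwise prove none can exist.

x = 228, y = -74

160 and 487 are coprime, so 160x + 487y ranges over all of ℤ.
Euclidean algorithm: 487 = 3·160 + 7, 160 = 22·7 + 6, 7 = 1·6 + 1, 6 = 6·1 + 0.
Unwinding: 1 = 7 − 1·6 = 7 − (160 − 22·7) = −160 + 23·7 = −160 + 23·(487 − 3·160) = 23·487 − 70·160, i.e. 160·(-70) + 487·23 = 1.
Scaling by 442 gives the particular solution (x, y) = (-30940, 10166).
Adding 64·487 to x and subtracting 64·160 from y gives the tidier solution (228, -74).
Check: 160·228 + 487·(-74) = 36480 − 36038 = 442. ✓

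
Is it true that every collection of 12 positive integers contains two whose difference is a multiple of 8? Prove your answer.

Yes.

There are exactly 8 possible remainders on division by 8.
Since 12 > 8, two of the 12 integers must share a residue class by the pigeonhole principle; call them a and b.
Their difference a − b is then a multiple of 8.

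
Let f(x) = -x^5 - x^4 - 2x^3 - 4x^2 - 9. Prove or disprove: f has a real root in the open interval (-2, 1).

f(-2) = 7 and f(1) = -17, which have opposite signs.
f is continuous everywhere (it is a polynomial), in particular on [-2, 1].
By the Intermediate Value Theorem, f takes the value 0 somewhere in the open interval.

Yes, f has a root in the interval.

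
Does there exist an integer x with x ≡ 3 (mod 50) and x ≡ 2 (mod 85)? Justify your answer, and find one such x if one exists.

Both moduli are multiples of 5 = gcd(50, 85), so any solution would satisfy x ≡ 3 and x ≡ 2 modulo 5 simultaneously.
These are incompatible: 3 − 2 = 1 is not divisible by 5.
Therefore no such x exists.

No, no such integer exists.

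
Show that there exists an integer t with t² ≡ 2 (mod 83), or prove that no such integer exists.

There is no such integer.

83 is prime, so by Euler's criterion 2 is a square mod 83 iff 2^((83−1)/2) = 2^41 ≡ 1 (mod 83).
Squaring successively (mod 83): 2^2 = 4 ≡ 4; 2^4 ≡ 4² = 16 ≡ 16; 2^8 ≡ 16² = 256 ≡ 7; 2^16 ≡ 7² = 49 ≡ 49; 2^32 ≡ 49² = 2401 ≡ 77.
Since 41 = 32 + 8 + 1, 2^41 ≡ 77 · 7 · 2; multiplying out mod 83: 77·7 = 539 ≡ 41, then 41·2 = 82 ≡ 82. Thus 2^41 ≡ 82 ≡ −1 (mod 83).
By Euler's criterion 2 is a quadratic non-residue mod 83: no t satisfies t² ≡ 2 (mod 83).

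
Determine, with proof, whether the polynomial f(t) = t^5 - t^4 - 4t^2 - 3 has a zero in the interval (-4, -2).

No such root exists.

The endpoint values f(-4) = -1347 and f(-2) = -67 are both negative. Claim: f(t) < 0 for every t in (-4, -2).
Substitute t = -2 − u, where 0 < u < 2 on the interval. Expanding, f(-2 − u) = -u^5 - 11u^4 - 48u^3 - 108u^2 - 128u - 67.
The nonzero coefficients here are all negative, so for u > 0 every term is negative (or zero), and the constant term -67 is strictly negative.
So f is strictly negative on (-4, -2); no root exists in the interval.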